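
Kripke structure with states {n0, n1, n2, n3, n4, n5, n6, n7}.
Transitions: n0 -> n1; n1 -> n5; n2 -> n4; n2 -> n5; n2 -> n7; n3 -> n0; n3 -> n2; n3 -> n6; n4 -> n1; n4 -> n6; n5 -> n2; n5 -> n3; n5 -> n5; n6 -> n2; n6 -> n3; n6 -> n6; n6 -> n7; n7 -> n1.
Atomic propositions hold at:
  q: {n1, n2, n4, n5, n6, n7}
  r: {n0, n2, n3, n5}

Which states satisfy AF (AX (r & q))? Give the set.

Sat(r & q) = {n2, n5}
Sat(AX (r & q)) = {s : every successor in {n2, n5}} = {n1}
AF (AX (r & q)): least fixpoint, start Z0 = {n1}, add states with every successor in Z. Z1 = {n0, n1, n7}; fixed.
Sat(AF (AX (r & q))) = {n0, n1, n7}

{n0, n1, n7}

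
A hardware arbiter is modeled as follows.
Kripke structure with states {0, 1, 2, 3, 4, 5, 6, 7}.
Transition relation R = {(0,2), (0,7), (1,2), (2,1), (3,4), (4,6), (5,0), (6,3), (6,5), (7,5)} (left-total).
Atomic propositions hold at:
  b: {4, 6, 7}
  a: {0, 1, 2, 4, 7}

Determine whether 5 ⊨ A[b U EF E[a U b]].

E[a U b]: least fixpoint, start Z0 = Sat(b) = {4, 6, 7}, add states in Sat(a) with some successor in Z. Z1 = {0, 4, 6, 7}; fixed.
Sat(E[a U b]) = {0, 4, 6, 7}
EF E[a U b]: least fixpoint, start Z0 = {0, 4, 6, 7}, add states with some successor in Z. Z1 = {0, 3, 4, 5, 6, 7}; fixed.
Sat(EF E[a U b]) = {0, 3, 4, 5, 6, 7}
A[b U EF E[a U b]]: least fixpoint, start Z0 = Sat(EF E[a U b]) = {0, 3, 4, 5, 6, 7}, add states in Sat(b) with every successor in Z. Already a fixed point.
Sat(A[b U EF E[a U b]]) = {0, 3, 4, 5, 6, 7}
5 ∈ Sat(A[b U EF E[a U b]]) = {0, 3, 4, 5, 6, 7}, so the formula holds at 5.

Yes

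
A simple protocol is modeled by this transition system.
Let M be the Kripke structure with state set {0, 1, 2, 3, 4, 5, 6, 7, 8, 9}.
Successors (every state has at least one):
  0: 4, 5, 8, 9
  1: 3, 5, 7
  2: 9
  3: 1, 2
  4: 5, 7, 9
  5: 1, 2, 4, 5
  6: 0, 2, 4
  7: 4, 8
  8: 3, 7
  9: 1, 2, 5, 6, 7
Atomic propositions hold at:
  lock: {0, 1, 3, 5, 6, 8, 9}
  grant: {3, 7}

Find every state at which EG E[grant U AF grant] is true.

{7, 8}

AF grant: least fixpoint, start Z0 = {3, 7}, add states with every successor in Z. Z1 = {3, 7, 8}; fixed.
Sat(AF grant) = {3, 7, 8}
E[grant U AF grant]: least fixpoint, start Z0 = Sat(AF grant) = {3, 7, 8}, add states in Sat(grant) with some successor in Z. Already a fixed point.
Sat(E[grant U AF grant]) = {3, 7, 8}
EG E[grant U AF grant]: greatest fixpoint, start Z0 = {3, 7, 8}, keep only states in Sat with some successor in Z. Z1 = {7, 8}; fixed.
Sat(EG E[grant U AF grant]) = {7, 8}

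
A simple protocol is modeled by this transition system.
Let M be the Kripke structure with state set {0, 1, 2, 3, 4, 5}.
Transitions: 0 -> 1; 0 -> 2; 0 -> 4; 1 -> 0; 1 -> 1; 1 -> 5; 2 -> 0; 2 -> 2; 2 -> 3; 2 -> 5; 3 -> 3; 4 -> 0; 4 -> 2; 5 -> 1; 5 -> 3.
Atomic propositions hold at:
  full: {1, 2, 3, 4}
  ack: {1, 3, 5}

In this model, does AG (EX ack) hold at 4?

Sat(EX ack) = {s : some successor in {1, 3, 5}} = {0, 1, 2, 3, 5}
AG (EX ack): greatest fixpoint, start Z0 = {0, 1, 2, 3, 5}, keep only states in Sat with every successor in Z. Z1 = {1, 2, 3, 5}; Z2 = {3, 5}; Z3 = {3}; fixed.
Sat(AG (EX ack)) = {3}
4 ∉ Sat(AG (EX ack)) = {3}, so the formula does not hold at 4.

No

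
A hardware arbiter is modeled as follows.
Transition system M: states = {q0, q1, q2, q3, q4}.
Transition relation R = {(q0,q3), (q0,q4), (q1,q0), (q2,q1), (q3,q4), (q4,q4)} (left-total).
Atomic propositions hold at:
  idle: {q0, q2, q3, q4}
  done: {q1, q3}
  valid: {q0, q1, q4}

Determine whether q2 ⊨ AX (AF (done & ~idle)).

Sat(~idle) = {q1}
Sat(done & ~idle) = {q1}
AF (done & ~idle): least fixpoint, start Z0 = {q1}, add states with every successor in Z. Z1 = {q1, q2}; fixed.
Sat(AF (done & ~idle)) = {q1, q2}
Sat(AX (AF (done & ~idle))) = {s : every successor in {q1, q2}} = {q2}
q2 ∈ Sat(AX (AF (done & ~idle))) = {q2}, so the formula holds at q2.

Yes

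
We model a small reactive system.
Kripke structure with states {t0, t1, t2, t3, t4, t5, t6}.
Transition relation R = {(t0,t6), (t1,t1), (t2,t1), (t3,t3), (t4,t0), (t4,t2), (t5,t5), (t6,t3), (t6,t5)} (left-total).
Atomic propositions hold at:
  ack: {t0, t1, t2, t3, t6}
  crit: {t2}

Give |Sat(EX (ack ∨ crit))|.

Sat(ack ∨ crit) = {t0, t1, t2, t3, t6}
Sat(EX (ack ∨ crit)) = {s : some successor in {t0, t1, t2, t3, t6}} = {t0, t1, t2, t3, t4, t6}
|Sat(EX (ack ∨ crit))| = |{t0, t1, t2, t3, t4, t6}| = 6.

6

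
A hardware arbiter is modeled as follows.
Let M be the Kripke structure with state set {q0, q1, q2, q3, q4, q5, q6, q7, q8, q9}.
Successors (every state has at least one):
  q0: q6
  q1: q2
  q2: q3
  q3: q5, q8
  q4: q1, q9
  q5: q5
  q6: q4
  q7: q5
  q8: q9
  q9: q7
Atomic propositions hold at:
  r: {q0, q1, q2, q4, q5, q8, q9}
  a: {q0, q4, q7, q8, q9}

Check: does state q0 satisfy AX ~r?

Yes

Sat(~r) = {q3, q6, q7}
Sat(AX ~r) = {s : every successor in {q3, q6, q7}} = {q0, q2, q9}
q0 ∈ Sat(AX ~r) = {q0, q2, q9}, so the formula holds at q0.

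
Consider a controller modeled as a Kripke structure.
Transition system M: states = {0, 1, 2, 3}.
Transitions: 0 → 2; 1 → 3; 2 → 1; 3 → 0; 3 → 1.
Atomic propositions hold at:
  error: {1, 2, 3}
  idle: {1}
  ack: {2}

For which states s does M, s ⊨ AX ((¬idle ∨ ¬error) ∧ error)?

{0, 1}

Sat(¬idle) = {0, 2, 3}
Sat(¬error) = {0}
Sat(¬idle ∨ ¬error) = {0, 2, 3}
Sat((¬idle ∨ ¬error) ∧ error) = {2, 3}
Sat(AX ((¬idle ∨ ¬error) ∧ error)) = {s : every successor in {2, 3}} = {0, 1}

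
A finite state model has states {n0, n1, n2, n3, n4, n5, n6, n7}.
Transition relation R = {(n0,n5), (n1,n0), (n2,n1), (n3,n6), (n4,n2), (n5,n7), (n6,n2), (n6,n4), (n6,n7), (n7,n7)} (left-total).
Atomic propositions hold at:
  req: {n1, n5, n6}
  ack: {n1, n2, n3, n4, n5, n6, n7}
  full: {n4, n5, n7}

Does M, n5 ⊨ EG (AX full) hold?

Yes

Sat(AX full) = {s : every successor in {n4, n5, n7}} = {n0, n5, n7}
EG (AX full): greatest fixpoint, start Z0 = {n0, n5, n7}, keep only states in Sat with some successor in Z. Already a fixed point.
Sat(EG (AX full)) = {n0, n5, n7}
n5 ∈ Sat(EG (AX full)) = {n0, n5, n7}, so the formula holds at n5.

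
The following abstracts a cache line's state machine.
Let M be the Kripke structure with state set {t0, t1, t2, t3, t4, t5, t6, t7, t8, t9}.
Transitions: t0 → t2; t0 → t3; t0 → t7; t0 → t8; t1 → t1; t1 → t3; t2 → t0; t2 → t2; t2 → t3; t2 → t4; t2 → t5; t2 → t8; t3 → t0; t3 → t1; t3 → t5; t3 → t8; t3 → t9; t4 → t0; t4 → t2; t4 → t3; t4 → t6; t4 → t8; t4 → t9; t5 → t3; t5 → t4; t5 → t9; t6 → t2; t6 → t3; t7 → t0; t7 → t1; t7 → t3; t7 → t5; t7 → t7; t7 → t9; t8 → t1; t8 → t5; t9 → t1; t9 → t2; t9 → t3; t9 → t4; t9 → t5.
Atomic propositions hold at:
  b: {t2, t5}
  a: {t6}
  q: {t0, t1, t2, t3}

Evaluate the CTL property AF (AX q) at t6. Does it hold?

Yes

Sat(AX q) = {s : every successor in {t0, t1, t2, t3}} = {t1, t6}
AF (AX q): least fixpoint, start Z0 = {t1, t6}, add states with every successor in Z. Already a fixed point.
Sat(AF (AX q)) = {t1, t6}
t6 ∈ Sat(AF (AX q)) = {t1, t6}, so the formula holds at t6.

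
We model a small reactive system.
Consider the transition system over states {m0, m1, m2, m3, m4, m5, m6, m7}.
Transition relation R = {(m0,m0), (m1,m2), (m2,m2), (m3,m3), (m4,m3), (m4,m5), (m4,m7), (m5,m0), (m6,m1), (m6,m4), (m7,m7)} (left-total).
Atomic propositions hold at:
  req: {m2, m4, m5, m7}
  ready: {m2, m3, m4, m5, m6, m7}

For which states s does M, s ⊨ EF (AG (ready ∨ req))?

Sat(ready ∨ req) = {m2, m3, m4, m5, m6, m7}
AG (ready ∨ req): greatest fixpoint, start Z0 = {m2, m3, m4, m5, m6, m7}, keep only states in Sat with every successor in Z. Z1 = {m2, m3, m4, m7}; Z2 = {m2, m3, m7}; fixed.
Sat(AG (ready ∨ req)) = {m2, m3, m7}
EF (AG (ready ∨ req)): least fixpoint, start Z0 = {m2, m3, m7}, add states with some successor in Z. Z1 = {m1, m2, m3, m4, m7}; Z2 = {m1, m2, m3, m4, m6, m7}; fixed.
Sat(EF (AG (ready ∨ req))) = {m1, m2, m3, m4, m6, m7}

{m1, m2, m3, m4, m6, m7}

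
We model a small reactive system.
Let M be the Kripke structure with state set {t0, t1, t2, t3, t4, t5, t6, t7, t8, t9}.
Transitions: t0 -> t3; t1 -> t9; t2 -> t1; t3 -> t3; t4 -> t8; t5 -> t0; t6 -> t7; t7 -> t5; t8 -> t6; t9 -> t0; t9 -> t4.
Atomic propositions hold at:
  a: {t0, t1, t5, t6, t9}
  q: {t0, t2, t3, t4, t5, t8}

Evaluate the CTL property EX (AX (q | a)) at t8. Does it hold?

Sat(q | a) = {t0, t1, t2, t3, t4, t5, t6, t8, t9}
Sat(AX (q | a)) = {s : every successor in {t0, t1, t2, t3, t4, t5, t6, t8, t9}} = {t0, t1, t2, t3, t4, t5, t7, t8, t9}
Sat(EX (AX (q | a))) = {s : some successor in {t0, t1, t2, t3, t4, t5, t7, t8, t9}} = {t0, t1, t2, t3, t4, t5, t6, t7, t9}
t8 ∉ Sat(EX (AX (q | a))) = {t0, t1, t2, t3, t4, t5, t6, t7, t9}, so the formula does not hold at t8.

No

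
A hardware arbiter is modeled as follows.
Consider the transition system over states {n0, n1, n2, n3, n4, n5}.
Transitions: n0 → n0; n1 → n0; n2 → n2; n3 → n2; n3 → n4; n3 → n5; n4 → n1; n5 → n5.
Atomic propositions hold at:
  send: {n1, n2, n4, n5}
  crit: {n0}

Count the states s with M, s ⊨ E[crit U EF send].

EF send: least fixpoint, start Z0 = {n1, n2, n4, n5}, add states with some successor in Z. Z1 = {n1, n2, n3, n4, n5}; fixed.
Sat(EF send) = {n1, n2, n3, n4, n5}
E[crit U EF send]: least fixpoint, start Z0 = Sat(EF send) = {n1, n2, n3, n4, n5}, add states in Sat(crit) with some successor in Z. Already a fixed point.
Sat(E[crit U EF send]) = {n1, n2, n3, n4, n5}
|Sat(E[crit U EF send])| = |{n1, n2, n3, n4, n5}| = 5.

5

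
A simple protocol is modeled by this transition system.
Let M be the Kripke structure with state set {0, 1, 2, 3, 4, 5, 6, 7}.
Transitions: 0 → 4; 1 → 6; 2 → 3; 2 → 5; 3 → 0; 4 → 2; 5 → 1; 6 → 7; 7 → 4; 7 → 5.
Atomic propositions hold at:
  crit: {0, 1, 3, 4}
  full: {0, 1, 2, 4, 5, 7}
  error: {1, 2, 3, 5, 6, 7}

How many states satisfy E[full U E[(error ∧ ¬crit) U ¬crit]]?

Sat(¬crit) = {2, 5, 6, 7}
Sat(error ∧ ¬crit) = {2, 5, 6, 7}
E[(error ∧ ¬crit) U ¬crit]: least fixpoint, start Z0 = Sat(¬crit) = {2, 5, 6, 7}, add states in Sat(error ∧ ¬crit) with some successor in Z. Already a fixed point.
Sat(E[(error ∧ ¬crit) U ¬crit]) = {2, 5, 6, 7}
E[full U E[(error ∧ ¬crit) U ¬crit]]: least fixpoint, start Z0 = Sat(E[(error ∧ ¬crit) U ¬crit]) = {2, 5, 6, 7}, add states in Sat(full) with some successor in Z. Z1 = {1, 2, 4, 5, 6, 7}; Z2 = {0, 1, 2, 4, 5, 6, 7}; fixed.
Sat(E[full U E[(error ∧ ¬crit) U ¬crit]]) = {0, 1, 2, 4, 5, 6, 7}
|Sat(E[full U E[(error ∧ ¬crit) U ¬crit]])| = |{0, 1, 2, 4, 5, 6, 7}| = 7.

7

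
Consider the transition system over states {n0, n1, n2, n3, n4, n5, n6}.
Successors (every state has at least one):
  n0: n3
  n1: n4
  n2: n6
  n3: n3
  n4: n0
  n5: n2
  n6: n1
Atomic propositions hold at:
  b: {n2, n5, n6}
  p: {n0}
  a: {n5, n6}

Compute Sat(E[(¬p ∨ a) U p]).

Sat(¬p) = {n1, n2, n3, n4, n5, n6}
Sat(¬p ∨ a) = {n1, n2, n3, n4, n5, n6}
E[(¬p ∨ a) U p]: least fixpoint, start Z0 = Sat(p) = {n0}, add states in Sat(¬p ∨ a) with some successor in Z. Z1 = {n0, n4}; Z2 = {n0, n1, n4}; Z3 = {n0, n1, n4, n6}; Z4 = {n0, n1, n2, n4, n6}; Z5 = {n0, n1, n2, n4, n5, n6}; fixed.
Sat(E[(¬p ∨ a) U p]) = {n0, n1, n2, n4, n5, n6}

{n0, n1, n2, n4, n5, n6}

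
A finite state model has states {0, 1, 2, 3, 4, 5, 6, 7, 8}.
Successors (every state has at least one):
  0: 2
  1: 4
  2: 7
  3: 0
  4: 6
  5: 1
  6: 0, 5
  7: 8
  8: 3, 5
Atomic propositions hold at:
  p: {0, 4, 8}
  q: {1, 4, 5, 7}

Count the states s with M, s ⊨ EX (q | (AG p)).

AG p: greatest fixpoint, start Z0 = {0, 4, 8}, keep only states in Sat with every successor in Z. Z1 = ∅; fixed.
Sat(AG p) = ∅
Sat(q | (AG p)) = {1, 4, 5, 7}
Sat(EX (q | (AG p))) = {s : some successor in {1, 4, 5, 7}} = {1, 2, 5, 6, 8}
|Sat(EX (q | (AG p)))| = |{1, 2, 5, 6, 8}| = 5.

5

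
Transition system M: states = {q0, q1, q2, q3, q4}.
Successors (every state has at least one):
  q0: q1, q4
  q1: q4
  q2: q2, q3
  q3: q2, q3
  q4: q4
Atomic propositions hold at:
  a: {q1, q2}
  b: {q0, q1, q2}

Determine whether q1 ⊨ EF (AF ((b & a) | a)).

Sat(b & a) = {q1, q2}
Sat((b & a) | a) = {q1, q2}
AF ((b & a) | a): least fixpoint, start Z0 = {q1, q2}, add states with every successor in Z. Already a fixed point.
Sat(AF ((b & a) | a)) = {q1, q2}
EF (AF ((b & a) | a)): least fixpoint, start Z0 = {q1, q2}, add states with some successor in Z. Z1 = {q0, q1, q2, q3}; fixed.
Sat(EF (AF ((b & a) | a))) = {q0, q1, q2, q3}
q1 ∈ Sat(EF (AF ((b & a) | a))) = {q0, q1, q2, q3}, so the formula holds at q1.

Yes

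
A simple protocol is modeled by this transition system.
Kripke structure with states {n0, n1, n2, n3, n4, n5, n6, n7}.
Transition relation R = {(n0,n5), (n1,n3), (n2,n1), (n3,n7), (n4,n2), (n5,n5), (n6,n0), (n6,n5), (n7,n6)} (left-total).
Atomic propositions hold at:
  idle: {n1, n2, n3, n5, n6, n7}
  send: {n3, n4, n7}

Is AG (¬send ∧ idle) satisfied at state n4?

Sat(¬send) = {n0, n1, n2, n5, n6}
Sat(¬send ∧ idle) = {n1, n2, n5, n6}
AG (¬send ∧ idle): greatest fixpoint, start Z0 = {n1, n2, n5, n6}, keep only states in Sat with every successor in Z. Z1 = {n2, n5}; Z2 = {n5}; fixed.
Sat(AG (¬send ∧ idle)) = {n5}
n4 ∉ Sat(AG (¬send ∧ idle)) = {n5}, so the formula does not hold at n4.

No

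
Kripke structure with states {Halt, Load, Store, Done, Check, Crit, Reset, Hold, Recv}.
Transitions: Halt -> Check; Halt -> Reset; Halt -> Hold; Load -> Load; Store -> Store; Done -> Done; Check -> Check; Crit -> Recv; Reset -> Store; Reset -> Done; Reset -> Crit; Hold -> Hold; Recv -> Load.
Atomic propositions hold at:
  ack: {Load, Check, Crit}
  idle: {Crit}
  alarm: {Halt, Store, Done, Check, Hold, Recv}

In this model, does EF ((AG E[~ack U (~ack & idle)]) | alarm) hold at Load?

No

Sat(~ack) = {Halt, Store, Done, Reset, Hold, Recv}
Sat(~ack & idle) = ∅
E[~ack U (~ack & idle)]: least fixpoint, start Z0 = Sat((~ack & idle)) = ∅, add states in Sat(~ack) with some successor in Z. Already a fixed point.
Sat(E[~ack U (~ack & idle)]) = ∅
AG E[~ack U (~ack & idle)]: greatest fixpoint, start Z0 = ∅, keep only states in Sat with every successor in Z. Already a fixed point.
Sat(AG E[~ack U (~ack & idle)]) = ∅
Sat((AG E[~ack U (~ack & idle)]) | alarm) = {Halt, Store, Done, Check, Hold, Recv}
EF ((AG E[~ack U (~ack & idle)]) | alarm): least fixpoint, start Z0 = {Halt, Store, Done, Check, Hold, Recv}, add states with some successor in Z. Z1 = {Halt, Store, Done, Check, Crit, Reset, Hold, Recv}; fixed.
Sat(EF ((AG E[~ack U (~ack & idle)]) | alarm)) = {Halt, Store, Done, Check, Crit, Reset, Hold, Recv}
Load ∉ Sat(EF ((AG E[~ack U (~ack & idle)]) | alarm)) = {Halt, Store, Done, Check, Crit, Reset, Hold, Recv}, so the formula does not hold at Load.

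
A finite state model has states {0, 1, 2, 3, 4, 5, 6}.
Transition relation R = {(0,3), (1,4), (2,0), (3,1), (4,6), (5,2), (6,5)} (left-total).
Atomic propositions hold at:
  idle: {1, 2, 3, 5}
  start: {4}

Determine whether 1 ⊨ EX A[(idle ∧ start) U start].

Sat(idle ∧ start) = ∅
A[(idle ∧ start) U start]: least fixpoint, start Z0 = Sat(start) = {4}, add states in Sat(idle ∧ start) with every successor in Z. Already a fixed point.
Sat(A[(idle ∧ start) U start]) = {4}
Sat(EX A[(idle ∧ start) U start]) = {s : some successor in {4}} = {1}
1 ∈ Sat(EX A[(idle ∧ start) U start]) = {1}, so the formula holds at 1.

Yes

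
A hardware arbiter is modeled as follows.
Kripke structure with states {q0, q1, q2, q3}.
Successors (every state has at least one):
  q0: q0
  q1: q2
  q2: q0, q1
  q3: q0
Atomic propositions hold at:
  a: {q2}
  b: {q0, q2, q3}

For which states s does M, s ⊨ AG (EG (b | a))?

Sat(b | a) = {q0, q2, q3}
EG (b | a): greatest fixpoint, start Z0 = {q0, q2, q3}, keep only states in Sat with some successor in Z. Already a fixed point.
Sat(EG (b | a)) = {q0, q2, q3}
AG (EG (b | a)): greatest fixpoint, start Z0 = {q0, q2, q3}, keep only states in Sat with every successor in Z. Z1 = {q0, q3}; fixed.
Sat(AG (EG (b | a))) = {q0, q3}

{q0, q3}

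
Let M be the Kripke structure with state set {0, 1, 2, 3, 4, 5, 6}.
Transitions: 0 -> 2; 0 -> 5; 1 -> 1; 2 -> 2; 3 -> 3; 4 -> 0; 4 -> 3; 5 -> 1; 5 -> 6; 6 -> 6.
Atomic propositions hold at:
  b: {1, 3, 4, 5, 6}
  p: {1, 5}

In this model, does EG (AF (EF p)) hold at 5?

Yes

EF p: least fixpoint, start Z0 = {1, 5}, add states with some successor in Z. Z1 = {0, 1, 5}; Z2 = {0, 1, 4, 5}; fixed.
Sat(EF p) = {0, 1, 4, 5}
AF (EF p): least fixpoint, start Z0 = {0, 1, 4, 5}, add states with every successor in Z. Already a fixed point.
Sat(AF (EF p)) = {0, 1, 4, 5}
EG (AF (EF p)): greatest fixpoint, start Z0 = {0, 1, 4, 5}, keep only states in Sat with some successor in Z. Already a fixed point.
Sat(EG (AF (EF p))) = {0, 1, 4, 5}
5 ∈ Sat(EG (AF (EF p))) = {0, 1, 4, 5}, so the formula holds at 5.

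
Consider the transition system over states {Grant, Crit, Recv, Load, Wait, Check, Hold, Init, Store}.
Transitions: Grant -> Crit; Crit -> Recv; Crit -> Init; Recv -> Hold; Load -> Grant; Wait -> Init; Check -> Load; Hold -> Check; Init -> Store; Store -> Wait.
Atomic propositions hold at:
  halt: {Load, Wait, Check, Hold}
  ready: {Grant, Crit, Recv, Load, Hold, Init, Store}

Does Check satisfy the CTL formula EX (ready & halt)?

Sat(ready & halt) = {Load, Hold}
Sat(EX (ready & halt)) = {s : some successor in {Load, Hold}} = {Recv, Check}
Check ∈ Sat(EX (ready & halt)) = {Recv, Check}, so the formula holds at Check.

Yes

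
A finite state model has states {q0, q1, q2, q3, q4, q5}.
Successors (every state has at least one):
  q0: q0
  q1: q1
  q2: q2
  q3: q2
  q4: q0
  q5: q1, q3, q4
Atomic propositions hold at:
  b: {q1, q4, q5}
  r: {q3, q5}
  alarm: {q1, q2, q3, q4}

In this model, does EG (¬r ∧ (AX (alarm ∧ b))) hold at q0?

Sat(¬r) = {q0, q1, q2, q4}
Sat(alarm ∧ b) = {q1, q4}
Sat(AX (alarm ∧ b)) = {s : every successor in {q1, q4}} = {q1}
Sat(¬r ∧ (AX (alarm ∧ b))) = {q1}
EG (¬r ∧ (AX (alarm ∧ b))): greatest fixpoint, start Z0 = {q1}, keep only states in Sat with some successor in Z. Already a fixed point.
Sat(EG (¬r ∧ (AX (alarm ∧ b)))) = {q1}
q0 ∉ Sat(EG (¬r ∧ (AX (alarm ∧ b)))) = {q1}, so the formula does not hold at q0.

No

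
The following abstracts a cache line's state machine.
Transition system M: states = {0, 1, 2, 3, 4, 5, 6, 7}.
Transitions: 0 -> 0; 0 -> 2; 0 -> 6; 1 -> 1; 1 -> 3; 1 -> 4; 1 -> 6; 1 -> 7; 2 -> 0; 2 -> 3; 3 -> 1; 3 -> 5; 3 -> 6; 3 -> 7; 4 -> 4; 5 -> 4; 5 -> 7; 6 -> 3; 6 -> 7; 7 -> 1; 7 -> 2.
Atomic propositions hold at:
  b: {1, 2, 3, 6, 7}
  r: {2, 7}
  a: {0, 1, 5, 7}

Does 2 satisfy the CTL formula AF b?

AF b: least fixpoint, start Z0 = {1, 2, 3, 6, 7}, add states with every successor in Z. Already a fixed point.
Sat(AF b) = {1, 2, 3, 6, 7}
2 ∈ Sat(AF b) = {1, 2, 3, 6, 7}, so the formula holds at 2.

Yes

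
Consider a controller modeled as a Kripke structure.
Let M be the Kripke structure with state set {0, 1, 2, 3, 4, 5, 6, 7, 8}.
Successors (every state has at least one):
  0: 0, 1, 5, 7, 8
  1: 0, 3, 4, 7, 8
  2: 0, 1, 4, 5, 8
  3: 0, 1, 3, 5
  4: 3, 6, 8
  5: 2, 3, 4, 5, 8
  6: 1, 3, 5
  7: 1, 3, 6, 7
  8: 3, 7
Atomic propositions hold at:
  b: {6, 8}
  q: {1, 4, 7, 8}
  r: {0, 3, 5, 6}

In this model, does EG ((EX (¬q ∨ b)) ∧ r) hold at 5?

Yes

Sat(¬q) = {0, 2, 3, 5, 6}
Sat(¬q ∨ b) = {0, 2, 3, 5, 6, 8}
Sat(EX (¬q ∨ b)) = {s : some successor in {0, 2, 3, 5, 6, 8}} = {0, 1, 2, 3, 4, 5, 6, 7, 8}
Sat((EX (¬q ∨ b)) ∧ r) = {0, 3, 5, 6}
EG ((EX (¬q ∨ b)) ∧ r): greatest fixpoint, start Z0 = {0, 3, 5, 6}, keep only states in Sat with some successor in Z. Already a fixed point.
Sat(EG ((EX (¬q ∨ b)) ∧ r)) = {0, 3, 5, 6}
5 ∈ Sat(EG ((EX (¬q ∨ b)) ∧ r)) = {0, 3, 5, 6}, so the formula holds at 5.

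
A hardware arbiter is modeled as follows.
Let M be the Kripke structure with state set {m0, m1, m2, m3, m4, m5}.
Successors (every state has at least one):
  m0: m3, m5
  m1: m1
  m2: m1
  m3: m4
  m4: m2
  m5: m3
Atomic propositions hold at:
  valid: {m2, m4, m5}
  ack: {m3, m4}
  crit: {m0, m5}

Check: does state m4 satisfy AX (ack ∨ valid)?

Sat(ack ∨ valid) = {m2, m3, m4, m5}
Sat(AX (ack ∨ valid)) = {s : every successor in {m2, m3, m4, m5}} = {m0, m3, m4, m5}
m4 ∈ Sat(AX (ack ∨ valid)) = {m0, m3, m4, m5}, so the formula holds at m4.

Yes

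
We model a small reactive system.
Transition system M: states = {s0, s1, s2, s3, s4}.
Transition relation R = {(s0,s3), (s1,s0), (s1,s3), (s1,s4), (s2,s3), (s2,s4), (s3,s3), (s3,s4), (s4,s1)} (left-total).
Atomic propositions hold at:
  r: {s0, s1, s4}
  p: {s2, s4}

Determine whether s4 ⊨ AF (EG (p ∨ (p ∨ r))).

Yes

Sat(p ∨ r) = {s0, s1, s2, s4}
Sat(p ∨ (p ∨ r)) = {s0, s1, s2, s4}
EG (p ∨ (p ∨ r)): greatest fixpoint, start Z0 = {s0, s1, s2, s4}, keep only states in Sat with some successor in Z. Z1 = {s1, s2, s4}; fixed.
Sat(EG (p ∨ (p ∨ r))) = {s1, s2, s4}
AF (EG (p ∨ (p ∨ r))): least fixpoint, start Z0 = {s1, s2, s4}, add states with every successor in Z. Already a fixed point.
Sat(AF (EG (p ∨ (p ∨ r)))) = {s1, s2, s4}
s4 ∈ Sat(AF (EG (p ∨ (p ∨ r)))) = {s1, s2, s4}, so the formula holds at s4.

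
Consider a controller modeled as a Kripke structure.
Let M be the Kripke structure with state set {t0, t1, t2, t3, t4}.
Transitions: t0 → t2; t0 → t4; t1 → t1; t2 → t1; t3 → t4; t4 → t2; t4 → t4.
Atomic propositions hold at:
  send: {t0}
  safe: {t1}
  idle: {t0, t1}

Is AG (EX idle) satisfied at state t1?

Sat(EX idle) = {s : some successor in {t0, t1}} = {t1, t2}
AG (EX idle): greatest fixpoint, start Z0 = {t1, t2}, keep only states in Sat with every successor in Z. Already a fixed point.
Sat(AG (EX idle)) = {t1, t2}
t1 ∈ Sat(AG (EX idle)) = {t1, t2}, so the formula holds at t1.

Yes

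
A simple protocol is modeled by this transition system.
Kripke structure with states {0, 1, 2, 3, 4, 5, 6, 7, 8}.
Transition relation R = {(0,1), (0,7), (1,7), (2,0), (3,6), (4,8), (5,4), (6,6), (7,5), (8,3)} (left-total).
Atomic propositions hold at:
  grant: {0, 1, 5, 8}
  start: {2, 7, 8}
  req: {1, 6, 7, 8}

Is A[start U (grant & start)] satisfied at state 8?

Sat(grant & start) = {8}
A[start U (grant & start)]: least fixpoint, start Z0 = Sat((grant & start)) = {8}, add states in Sat(start) with every successor in Z. Already a fixed point.
Sat(A[start U (grant & start)]) = {8}
8 ∈ Sat(A[start U (grant & start)]) = {8}, so the formula holds at 8.

Yes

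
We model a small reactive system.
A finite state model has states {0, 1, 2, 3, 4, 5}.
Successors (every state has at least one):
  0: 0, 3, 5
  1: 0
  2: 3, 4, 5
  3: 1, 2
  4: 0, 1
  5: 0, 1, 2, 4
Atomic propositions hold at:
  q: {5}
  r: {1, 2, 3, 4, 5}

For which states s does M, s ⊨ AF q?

{5}

AF q: least fixpoint, start Z0 = {5}, add states with every successor in Z. Already a fixed point.
Sat(AF q) = {5}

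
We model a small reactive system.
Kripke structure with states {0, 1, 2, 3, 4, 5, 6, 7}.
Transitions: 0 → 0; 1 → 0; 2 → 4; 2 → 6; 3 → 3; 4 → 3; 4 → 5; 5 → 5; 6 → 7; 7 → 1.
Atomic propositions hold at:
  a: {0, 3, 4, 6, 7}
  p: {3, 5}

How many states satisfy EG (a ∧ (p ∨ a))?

Sat(p ∨ a) = {0, 3, 4, 5, 6, 7}
Sat(a ∧ (p ∨ a)) = {0, 3, 4, 6, 7}
EG (a ∧ (p ∨ a)): greatest fixpoint, start Z0 = {0, 3, 4, 6, 7}, keep only states in Sat with some successor in Z. Z1 = {0, 3, 4, 6}; Z2 = {0, 3, 4}; fixed.
Sat(EG (a ∧ (p ∨ a))) = {0, 3, 4}
|Sat(EG (a ∧ (p ∨ a)))| = |{0, 3, 4}| = 3.

3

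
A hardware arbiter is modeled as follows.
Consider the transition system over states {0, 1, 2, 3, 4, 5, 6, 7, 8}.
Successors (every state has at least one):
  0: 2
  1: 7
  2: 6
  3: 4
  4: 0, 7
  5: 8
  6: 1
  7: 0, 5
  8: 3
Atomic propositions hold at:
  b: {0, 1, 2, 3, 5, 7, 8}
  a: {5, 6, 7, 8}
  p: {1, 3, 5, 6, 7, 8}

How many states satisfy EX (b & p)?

Sat(b & p) = {1, 3, 5, 7, 8}
Sat(EX (b & p)) = {s : some successor in {1, 3, 5, 7, 8}} = {1, 4, 5, 6, 7, 8}
|Sat(EX (b & p))| = |{1, 4, 5, 6, 7, 8}| = 6.

6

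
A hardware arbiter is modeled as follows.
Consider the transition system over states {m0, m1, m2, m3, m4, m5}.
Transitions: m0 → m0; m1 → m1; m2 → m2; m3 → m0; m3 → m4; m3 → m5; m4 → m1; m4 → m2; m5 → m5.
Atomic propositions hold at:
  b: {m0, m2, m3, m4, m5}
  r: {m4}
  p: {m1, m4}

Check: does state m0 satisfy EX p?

Sat(EX p) = {s : some successor in {m1, m4}} = {m1, m3, m4}
m0 ∉ Sat(EX p) = {m1, m3, m4}, so the formula does not hold at m0.

No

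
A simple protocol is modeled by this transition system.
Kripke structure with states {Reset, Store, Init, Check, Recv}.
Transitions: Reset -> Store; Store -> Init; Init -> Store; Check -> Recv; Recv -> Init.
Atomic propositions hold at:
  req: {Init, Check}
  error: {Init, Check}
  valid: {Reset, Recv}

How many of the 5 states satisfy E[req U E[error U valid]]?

E[error U valid]: least fixpoint, start Z0 = Sat(valid) = {Reset, Recv}, add states in Sat(error) with some successor in Z. Z1 = {Reset, Check, Recv}; fixed.
Sat(E[error U valid]) = {Reset, Check, Recv}
E[req U E[error U valid]]: least fixpoint, start Z0 = Sat(E[error U valid]) = {Reset, Check, Recv}, add states in Sat(req) with some successor in Z. Already a fixed point.
Sat(E[req U E[error U valid]]) = {Reset, Check, Recv}
|Sat(E[req U E[error U valid]])| = |{Reset, Check, Recv}| = 3.

3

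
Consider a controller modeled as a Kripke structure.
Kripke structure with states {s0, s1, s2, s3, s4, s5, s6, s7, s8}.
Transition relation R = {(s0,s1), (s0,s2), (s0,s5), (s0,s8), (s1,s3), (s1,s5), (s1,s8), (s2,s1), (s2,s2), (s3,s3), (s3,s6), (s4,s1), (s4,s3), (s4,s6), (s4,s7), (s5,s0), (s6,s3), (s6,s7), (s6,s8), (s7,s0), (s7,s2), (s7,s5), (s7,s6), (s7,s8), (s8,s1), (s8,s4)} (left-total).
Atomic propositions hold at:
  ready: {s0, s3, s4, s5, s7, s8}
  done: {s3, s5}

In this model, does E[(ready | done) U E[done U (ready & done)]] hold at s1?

No

Sat(ready | done) = {s0, s3, s4, s5, s7, s8}
Sat(ready & done) = {s3, s5}
E[done U (ready & done)]: least fixpoint, start Z0 = Sat((ready & done)) = {s3, s5}, add states in Sat(done) with some successor in Z. Already a fixed point.
Sat(E[done U (ready & done)]) = {s3, s5}
E[(ready | done) U E[done U (ready & done)]]: least fixpoint, start Z0 = Sat(E[done U (ready & done)]) = {s3, s5}, add states in Sat(ready | done) with some successor in Z. Z1 = {s0, s3, s4, s5, s7}; Z2 = {s0, s3, s4, s5, s7, s8}; fixed.
Sat(E[(ready | done) U E[done U (ready & done)]]) = {s0, s3, s4, s5, s7, s8}
s1 ∉ Sat(E[(ready | done) U E[done U (ready & done)]]) = {s0, s3, s4, s5, s7, s8}, so the formula does not hold at s1.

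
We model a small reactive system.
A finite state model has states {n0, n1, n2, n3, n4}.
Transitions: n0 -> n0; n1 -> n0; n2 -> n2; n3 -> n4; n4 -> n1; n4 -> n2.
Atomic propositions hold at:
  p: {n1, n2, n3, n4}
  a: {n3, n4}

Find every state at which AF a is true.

{n3, n4}

AF a: least fixpoint, start Z0 = {n3, n4}, add states with every successor in Z. Already a fixed point.
Sat(AF a) = {n3, n4}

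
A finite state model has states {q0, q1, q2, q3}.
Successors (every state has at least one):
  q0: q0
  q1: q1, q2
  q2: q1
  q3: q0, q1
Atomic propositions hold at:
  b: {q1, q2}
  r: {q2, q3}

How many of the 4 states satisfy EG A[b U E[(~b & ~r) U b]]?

2

Sat(~b) = {q0, q3}
Sat(~r) = {q0, q1}
Sat(~b & ~r) = {q0}
E[(~b & ~r) U b]: least fixpoint, start Z0 = Sat(b) = {q1, q2}, add states in Sat(~b & ~r) with some successor in Z. Already a fixed point.
Sat(E[(~b & ~r) U b]) = {q1, q2}
A[b U E[(~b & ~r) U b]]: least fixpoint, start Z0 = Sat(E[(~b & ~r) U b]) = {q1, q2}, add states in Sat(b) with every successor in Z. Already a fixed point.
Sat(A[b U E[(~b & ~r) U b]]) = {q1, q2}
EG A[b U E[(~b & ~r) U b]]: greatest fixpoint, start Z0 = {q1, q2}, keep only states in Sat with some successor in Z. Already a fixed point.
Sat(EG A[b U E[(~b & ~r) U b]]) = {q1, q2}
|Sat(EG A[b U E[(~b & ~r) U b]])| = |{q1, q2}| = 2.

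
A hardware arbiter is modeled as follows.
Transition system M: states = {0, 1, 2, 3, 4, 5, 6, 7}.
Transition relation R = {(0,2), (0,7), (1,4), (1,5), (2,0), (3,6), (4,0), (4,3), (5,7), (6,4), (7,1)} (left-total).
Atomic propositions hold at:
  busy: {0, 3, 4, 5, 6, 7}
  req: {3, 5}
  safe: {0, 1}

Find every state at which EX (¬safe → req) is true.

{1, 2, 4, 7}

Sat(¬safe) = {2, 3, 4, 5, 6, 7}
Sat(¬safe → req) = {0, 1, 3, 5}
Sat(EX (¬safe → req)) = {s : some successor in {0, 1, 3, 5}} = {1, 2, 4, 7}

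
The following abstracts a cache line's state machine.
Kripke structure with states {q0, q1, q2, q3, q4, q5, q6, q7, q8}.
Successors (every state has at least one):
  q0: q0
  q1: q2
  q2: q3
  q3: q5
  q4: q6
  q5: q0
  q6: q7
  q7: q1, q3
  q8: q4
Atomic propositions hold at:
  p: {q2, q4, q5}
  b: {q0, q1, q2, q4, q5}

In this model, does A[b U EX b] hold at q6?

Sat(EX b) = {s : some successor in {q0, q1, q2, q4, q5}} = {q0, q1, q3, q5, q7, q8}
A[b U EX b]: least fixpoint, start Z0 = Sat(EX b) = {q0, q1, q3, q5, q7, q8}, add states in Sat(b) with every successor in Z. Z1 = {q0, q1, q2, q3, q5, q7, q8}; fixed.
Sat(A[b U EX b]) = {q0, q1, q2, q3, q5, q7, q8}
q6 ∉ Sat(A[b U EX b]) = {q0, q1, q2, q3, q5, q7, q8}, so the formula does not hold at q6.

No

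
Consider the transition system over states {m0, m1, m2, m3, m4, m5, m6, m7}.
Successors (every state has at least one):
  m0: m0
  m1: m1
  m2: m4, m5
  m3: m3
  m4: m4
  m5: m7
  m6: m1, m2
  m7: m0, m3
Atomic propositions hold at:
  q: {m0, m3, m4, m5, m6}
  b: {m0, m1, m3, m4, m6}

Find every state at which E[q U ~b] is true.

{m2, m5, m6, m7}

Sat(~b) = {m2, m5, m7}
E[q U ~b]: least fixpoint, start Z0 = Sat(~b) = {m2, m5, m7}, add states in Sat(q) with some successor in Z. Z1 = {m2, m5, m6, m7}; fixed.
Sat(E[q U ~b]) = {m2, m5, m6, m7}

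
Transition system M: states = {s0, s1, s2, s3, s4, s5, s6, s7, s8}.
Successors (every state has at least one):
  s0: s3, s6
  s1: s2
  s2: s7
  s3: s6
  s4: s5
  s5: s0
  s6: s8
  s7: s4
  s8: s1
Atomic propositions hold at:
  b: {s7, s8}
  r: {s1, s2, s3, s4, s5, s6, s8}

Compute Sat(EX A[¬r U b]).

{s2, s6}

Sat(¬r) = {s0, s7}
A[¬r U b]: least fixpoint, start Z0 = Sat(b) = {s7, s8}, add states in Sat(¬r) with every successor in Z. Already a fixed point.
Sat(A[¬r U b]) = {s7, s8}
Sat(EX A[¬r U b]) = {s : some successor in {s7, s8}} = {s2, s6}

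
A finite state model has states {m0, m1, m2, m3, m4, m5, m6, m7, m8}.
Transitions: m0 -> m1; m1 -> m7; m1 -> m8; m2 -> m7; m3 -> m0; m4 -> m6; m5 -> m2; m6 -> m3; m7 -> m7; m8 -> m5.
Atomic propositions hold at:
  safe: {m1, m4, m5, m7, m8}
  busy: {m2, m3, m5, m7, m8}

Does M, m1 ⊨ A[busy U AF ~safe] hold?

Sat(~safe) = {m0, m2, m3, m6}
AF ~safe: least fixpoint, start Z0 = {m0, m2, m3, m6}, add states with every successor in Z. Z1 = {m0, m2, m3, m4, m5, m6}; Z2 = {m0, m2, m3, m4, m5, m6, m8}; fixed.
Sat(AF ~safe) = {m0, m2, m3, m4, m5, m6, m8}
A[busy U AF ~safe]: least fixpoint, start Z0 = Sat(AF ~safe) = {m0, m2, m3, m4, m5, m6, m8}, add states in Sat(busy) with every successor in Z. Already a fixed point.
Sat(A[busy U AF ~safe]) = {m0, m2, m3, m4, m5, m6, m8}
m1 ∉ Sat(A[busy U AF ~safe]) = {m0, m2, m3, m4, m5, m6, m8}, so the formula does not hold at m1.

No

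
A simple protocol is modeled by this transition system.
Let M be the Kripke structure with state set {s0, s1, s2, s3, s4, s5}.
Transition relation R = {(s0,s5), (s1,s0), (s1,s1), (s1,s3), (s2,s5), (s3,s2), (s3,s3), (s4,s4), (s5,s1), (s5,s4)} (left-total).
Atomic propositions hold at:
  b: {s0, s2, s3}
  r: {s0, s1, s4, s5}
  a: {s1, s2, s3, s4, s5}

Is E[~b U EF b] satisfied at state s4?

No

Sat(~b) = {s1, s4, s5}
EF b: least fixpoint, start Z0 = {s0, s2, s3}, add states with some successor in Z. Z1 = {s0, s1, s2, s3}; Z2 = {s0, s1, s2, s3, s5}; fixed.
Sat(EF b) = {s0, s1, s2, s3, s5}
E[~b U EF b]: least fixpoint, start Z0 = Sat(EF b) = {s0, s1, s2, s3, s5}, add states in Sat(~b) with some successor in Z. Already a fixed point.
Sat(E[~b U EF b]) = {s0, s1, s2, s3, s5}
s4 ∉ Sat(E[~b U EF b]) = {s0, s1, s2, s3, s5}, so the formula does not hold at s4.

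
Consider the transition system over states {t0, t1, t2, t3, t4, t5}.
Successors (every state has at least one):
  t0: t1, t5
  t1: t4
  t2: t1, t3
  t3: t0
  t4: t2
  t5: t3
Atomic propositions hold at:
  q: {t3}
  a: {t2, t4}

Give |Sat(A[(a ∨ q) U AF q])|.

2

Sat(a ∨ q) = {t2, t3, t4}
AF q: least fixpoint, start Z0 = {t3}, add states with every successor in Z. Z1 = {t3, t5}; fixed.
Sat(AF q) = {t3, t5}
A[(a ∨ q) U AF q]: least fixpoint, start Z0 = Sat(AF q) = {t3, t5}, add states in Sat(a ∨ q) with every successor in Z. Already a fixed point.
Sat(A[(a ∨ q) U AF q]) = {t3, t5}
|Sat(A[(a ∨ q) U AF q])| = |{t3, t5}| = 2.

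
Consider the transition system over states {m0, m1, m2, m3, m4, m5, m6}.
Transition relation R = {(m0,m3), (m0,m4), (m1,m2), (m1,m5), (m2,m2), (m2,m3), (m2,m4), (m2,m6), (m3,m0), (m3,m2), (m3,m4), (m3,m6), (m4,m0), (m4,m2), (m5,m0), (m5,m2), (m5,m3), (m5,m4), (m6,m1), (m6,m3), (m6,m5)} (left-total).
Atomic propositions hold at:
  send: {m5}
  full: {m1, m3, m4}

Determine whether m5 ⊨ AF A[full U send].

A[full U send]: least fixpoint, start Z0 = Sat(send) = {m5}, add states in Sat(full) with every successor in Z. Already a fixed point.
Sat(A[full U send]) = {m5}
AF A[full U send]: least fixpoint, start Z0 = {m5}, add states with every successor in Z. Already a fixed point.
Sat(AF A[full U send]) = {m5}
m5 ∈ Sat(AF A[full U send]) = {m5}, so the formula holds at m5.

Yes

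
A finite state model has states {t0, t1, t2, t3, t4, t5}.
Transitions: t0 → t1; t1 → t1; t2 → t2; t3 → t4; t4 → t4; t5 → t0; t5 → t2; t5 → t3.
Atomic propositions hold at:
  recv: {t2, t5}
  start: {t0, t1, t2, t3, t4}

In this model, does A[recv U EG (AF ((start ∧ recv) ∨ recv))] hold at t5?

Yes

Sat(start ∧ recv) = {t2}
Sat((start ∧ recv) ∨ recv) = {t2, t5}
AF ((start ∧ recv) ∨ recv): least fixpoint, start Z0 = {t2, t5}, add states with every successor in Z. Already a fixed point.
Sat(AF ((start ∧ recv) ∨ recv)) = {t2, t5}
EG (AF ((start ∧ recv) ∨ recv)): greatest fixpoint, start Z0 = {t2, t5}, keep only states in Sat with some successor in Z. Already a fixed point.
Sat(EG (AF ((start ∧ recv) ∨ recv))) = {t2, t5}
A[recv U EG (AF ((start ∧ recv) ∨ recv))]: least fixpoint, start Z0 = Sat(EG (AF ((start ∧ recv) ∨ recv))) = {t2, t5}, add states in Sat(recv) with every successor in Z. Already a fixed point.
Sat(A[recv U EG (AF ((start ∧ recv) ∨ recv))]) = {t2, t5}
t5 ∈ Sat(A[recv U EG (AF ((start ∧ recv) ∨ recv))]) = {t2, t5}, so the formula holds at t5.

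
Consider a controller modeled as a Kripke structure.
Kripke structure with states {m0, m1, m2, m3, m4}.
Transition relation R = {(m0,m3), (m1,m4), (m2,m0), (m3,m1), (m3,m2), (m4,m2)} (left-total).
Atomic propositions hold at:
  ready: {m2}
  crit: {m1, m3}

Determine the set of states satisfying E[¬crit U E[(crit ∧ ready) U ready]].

Sat(¬crit) = {m0, m2, m4}
Sat(crit ∧ ready) = ∅
E[(crit ∧ ready) U ready]: least fixpoint, start Z0 = Sat(ready) = {m2}, add states in Sat(crit ∧ ready) with some successor in Z. Already a fixed point.
Sat(E[(crit ∧ ready) U ready]) = {m2}
E[¬crit U E[(crit ∧ ready) U ready]]: least fixpoint, start Z0 = Sat(E[(crit ∧ ready) U ready]) = {m2}, add states in Sat(¬crit) with some successor in Z. Z1 = {m2, m4}; fixed.
Sat(E[¬crit U E[(crit ∧ ready) U ready]]) = {m2, m4}

{m2, m4}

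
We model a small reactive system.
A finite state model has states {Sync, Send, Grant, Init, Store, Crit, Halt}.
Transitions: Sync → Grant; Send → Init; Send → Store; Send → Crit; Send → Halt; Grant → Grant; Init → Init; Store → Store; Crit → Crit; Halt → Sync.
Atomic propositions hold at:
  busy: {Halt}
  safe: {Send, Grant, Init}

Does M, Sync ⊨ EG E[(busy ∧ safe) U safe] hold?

Sat(busy ∧ safe) = ∅
E[(busy ∧ safe) U safe]: least fixpoint, start Z0 = Sat(safe) = {Send, Grant, Init}, add states in Sat(busy ∧ safe) with some successor in Z. Already a fixed point.
Sat(E[(busy ∧ safe) U safe]) = {Send, Grant, Init}
EG E[(busy ∧ safe) U safe]: greatest fixpoint, start Z0 = {Send, Grant, Init}, keep only states in Sat with some successor in Z. Already a fixed point.
Sat(EG E[(busy ∧ safe) U safe]) = {Send, Grant, Init}
Sync ∉ Sat(EG E[(busy ∧ safe) U safe]) = {Send, Grant, Init}, so the formula does not hold at Sync.

No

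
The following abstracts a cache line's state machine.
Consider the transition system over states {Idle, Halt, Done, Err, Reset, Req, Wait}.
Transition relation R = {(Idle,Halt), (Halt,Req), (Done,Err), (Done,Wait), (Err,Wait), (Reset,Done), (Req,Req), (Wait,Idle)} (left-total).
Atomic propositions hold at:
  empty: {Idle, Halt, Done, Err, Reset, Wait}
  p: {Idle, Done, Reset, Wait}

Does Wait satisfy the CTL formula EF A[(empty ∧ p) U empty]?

Sat(empty ∧ p) = {Idle, Done, Reset, Wait}
A[(empty ∧ p) U empty]: least fixpoint, start Z0 = Sat(empty) = {Idle, Halt, Done, Err, Reset, Wait}, add states in Sat(empty ∧ p) with every successor in Z. Already a fixed point.
Sat(A[(empty ∧ p) U empty]) = {Idle, Halt, Done, Err, Reset, Wait}
EF A[(empty ∧ p) U empty]: least fixpoint, start Z0 = {Idle, Halt, Done, Err, Reset, Wait}, add states with some successor in Z. Already a fixed point.
Sat(EF A[(empty ∧ p) U empty]) = {Idle, Halt, Done, Err, Reset, Wait}
Wait ∈ Sat(EF A[(empty ∧ p) U empty]) = {Idle, Halt, Done, Err, Reset, Wait}, so the formula holds at Wait.

Yes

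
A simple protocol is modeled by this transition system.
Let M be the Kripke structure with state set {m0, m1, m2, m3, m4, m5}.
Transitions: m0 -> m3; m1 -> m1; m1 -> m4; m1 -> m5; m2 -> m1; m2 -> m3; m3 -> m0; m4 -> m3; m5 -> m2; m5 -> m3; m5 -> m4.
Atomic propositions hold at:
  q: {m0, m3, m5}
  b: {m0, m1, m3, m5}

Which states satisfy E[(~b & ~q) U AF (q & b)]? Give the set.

{m0, m2, m3, m4, m5}

Sat(~b) = {m2, m4}
Sat(~q) = {m1, m2, m4}
Sat(~b & ~q) = {m2, m4}
Sat(q & b) = {m0, m3, m5}
AF (q & b): least fixpoint, start Z0 = {m0, m3, m5}, add states with every successor in Z. Z1 = {m0, m3, m4, m5}; fixed.
Sat(AF (q & b)) = {m0, m3, m4, m5}
E[(~b & ~q) U AF (q & b)]: least fixpoint, start Z0 = Sat(AF (q & b)) = {m0, m3, m4, m5}, add states in Sat(~b & ~q) with some successor in Z. Z1 = {m0, m2, m3, m4, m5}; fixed.
Sat(E[(~b & ~q) U AF (q & b)]) = {m0, m2, m3, m4, m5}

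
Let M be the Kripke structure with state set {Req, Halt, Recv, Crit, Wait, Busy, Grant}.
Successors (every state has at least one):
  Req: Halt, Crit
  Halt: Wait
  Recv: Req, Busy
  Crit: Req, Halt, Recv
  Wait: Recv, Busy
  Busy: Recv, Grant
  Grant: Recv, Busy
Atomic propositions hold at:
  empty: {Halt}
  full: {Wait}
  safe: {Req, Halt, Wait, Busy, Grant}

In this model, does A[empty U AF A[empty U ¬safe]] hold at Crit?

Sat(¬safe) = {Recv, Crit}
A[empty U ¬safe]: least fixpoint, start Z0 = Sat(¬safe) = {Recv, Crit}, add states in Sat(empty) with every successor in Z. Already a fixed point.
Sat(A[empty U ¬safe]) = {Recv, Crit}
AF A[empty U ¬safe]: least fixpoint, start Z0 = {Recv, Crit}, add states with every successor in Z. Already a fixed point.
Sat(AF A[empty U ¬safe]) = {Recv, Crit}
A[empty U AF A[empty U ¬safe]]: least fixpoint, start Z0 = Sat(AF A[empty U ¬safe]) = {Recv, Crit}, add states in Sat(empty) with every successor in Z. Already a fixed point.
Sat(A[empty U AF A[empty U ¬safe]]) = {Recv, Crit}
Crit ∈ Sat(A[empty U AF A[empty U ¬safe]]) = {Recv, Crit}, so the formula holds at Crit.

Yes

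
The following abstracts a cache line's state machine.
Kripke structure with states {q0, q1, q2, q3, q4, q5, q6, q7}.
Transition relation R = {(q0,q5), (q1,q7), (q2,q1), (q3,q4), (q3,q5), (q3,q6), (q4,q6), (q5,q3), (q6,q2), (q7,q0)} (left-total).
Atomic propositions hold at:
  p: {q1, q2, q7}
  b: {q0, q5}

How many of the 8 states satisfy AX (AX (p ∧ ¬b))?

3

Sat(¬b) = {q1, q2, q3, q4, q6, q7}
Sat(p ∧ ¬b) = {q1, q2, q7}
Sat(AX (p ∧ ¬b)) = {s : every successor in {q1, q2, q7}} = {q1, q2, q6}
Sat(AX (AX (p ∧ ¬b))) = {s : every successor in {q1, q2, q6}} = {q2, q4, q6}
|Sat(AX (AX (p ∧ ¬b)))| = |{q2, q4, q6}| = 3.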